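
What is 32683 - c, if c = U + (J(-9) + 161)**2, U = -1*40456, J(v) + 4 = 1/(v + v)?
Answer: 15716411/324 ≈ 48507.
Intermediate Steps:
J(v) = -4 + 1/(2*v) (J(v) = -4 + 1/(v + v) = -4 + 1/(2*v))
U = -40456
c = -5127119/324 (c = -40456 + ((-4 + (1/2)/(-9)) + 161)**2 = -40456 + ((-4 + (1/2)*(-1/9)) + 161)**2 = -40456 + ((-4 - 1/18) + 161)**2 = -40456 + (-73/18 + 161)**2 = -40456 + (2825/18)**2 = -40456 + 7980625/324 = -5127119/324 ≈ -15824.)
32683 - c = 32683 - 1*(-5127119/324) = 32683 + 5127119/324 = 15716411/324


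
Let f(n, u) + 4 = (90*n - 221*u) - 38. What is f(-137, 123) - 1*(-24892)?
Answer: -14663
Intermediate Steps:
f(n, u) = -42 - 221*u + 90*n (f(n, u) = -4 + ((90*n - 221*u) - 38) = -4 + ((-221*u + 90*n) - 38) = -4 + (-38 - 221*u + 90*n) = -42 - 221*u + 90*n)
f(-137, 123) - 1*(-24892) = (-42 - 221*123 + 90*(-137)) - 1*(-24892) = (-42 - 27183 - 12330) + 24892 = -39555 + 24892 = -14663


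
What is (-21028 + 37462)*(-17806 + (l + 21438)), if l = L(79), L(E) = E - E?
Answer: 59688288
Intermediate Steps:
L(E) = 0
l = 0
(-21028 + 37462)*(-17806 + (l + 21438)) = (-21028 + 37462)*(-17806 + (0 + 21438)) = 16434*(-17806 + 21438) = 16434*3632 = 59688288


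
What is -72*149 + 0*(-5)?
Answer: -10728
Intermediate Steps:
-72*149 + 0*(-5) = -10728 + 0 = -10728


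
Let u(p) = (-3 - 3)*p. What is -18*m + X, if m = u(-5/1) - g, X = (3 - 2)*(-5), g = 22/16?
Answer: -2081/4 ≈ -520.25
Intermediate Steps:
g = 11/8 (g = 22*(1/16) = 11/8 ≈ 1.3750)
u(p) = -6*p
X = -5 (X = 1*(-5) = -5)
m = 229/8 (m = -(-30)/1 - 1*11/8 = -(-30) - 11/8 = -6*(-5) - 11/8 = 30 - 11/8 = 229/8 ≈ 28.625)
-18*m + X = -18*229/8 - 5 = -2061/4 - 5 = -2081/4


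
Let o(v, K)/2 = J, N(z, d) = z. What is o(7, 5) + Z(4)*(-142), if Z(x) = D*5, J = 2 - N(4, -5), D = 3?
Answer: -2134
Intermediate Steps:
J = -2 (J = 2 - 1*4 = 2 - 4 = -2)
Z(x) = 15 (Z(x) = 3*5 = 15)
o(v, K) = -4 (o(v, K) = 2*(-2) = -4)
o(7, 5) + Z(4)*(-142) = -4 + 15*(-142) = -4 - 2130 = -2134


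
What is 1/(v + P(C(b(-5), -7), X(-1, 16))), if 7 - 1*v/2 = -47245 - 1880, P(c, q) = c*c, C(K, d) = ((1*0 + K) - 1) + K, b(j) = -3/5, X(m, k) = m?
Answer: 25/2456721 ≈ 1.0176e-5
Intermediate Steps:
b(j) = -3/5 (b(j) = -3*1/5 = -3/5)
C(K, d) = -1 + 2*K (C(K, d) = ((0 + K) - 1) + K = (K - 1) + K = (-1 + K) + K = -1 + 2*K)
P(c, q) = c**2
v = 98264 (v = 14 - 2*(-47245 - 1880) = 14 - 2*(-49125) = 14 + 98250 = 98264)
1/(v + P(C(b(-5), -7), X(-1, 16))) = 1/(98264 + (-1 + 2*(-3/5))**2) = 1/(98264 + (-1 - 6/5)**2) = 1/(98264 + (-11/5)**2) = 1/(98264 + 121/25) = 1/(2456721/25) = 25/2456721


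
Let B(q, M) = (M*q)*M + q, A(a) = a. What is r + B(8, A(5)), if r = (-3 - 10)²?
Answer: 377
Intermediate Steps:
B(q, M) = q + q*M² (B(q, M) = q*M² + q = q + q*M²)
r = 169 (r = (-13)² = 169)
r + B(8, A(5)) = 169 + 8*(1 + 5²) = 169 + 8*(1 + 25) = 169 + 8*26 = 169 + 208 = 377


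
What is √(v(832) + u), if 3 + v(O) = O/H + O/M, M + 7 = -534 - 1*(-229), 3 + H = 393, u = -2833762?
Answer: I*√637597245/15 ≈ 1683.4*I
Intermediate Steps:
H = 390 (H = -3 + 393 = 390)
M = -312 (M = -7 + (-534 - 1*(-229)) = -7 + (-534 + 229) = -7 - 305 = -312)
v(O) = -3 - O/1560 (v(O) = -3 + (O/390 + O/(-312)) = -3 + (O*(1/390) + O*(-1/312)) = -3 + (O/390 - O/312) = -3 - O/1560)
√(v(832) + u) = √((-3 - 1/1560*832) - 2833762) = √((-3 - 8/15) - 2833762) = √(-53/15 - 2833762) = √(-42506483/15) = I*√637597245/15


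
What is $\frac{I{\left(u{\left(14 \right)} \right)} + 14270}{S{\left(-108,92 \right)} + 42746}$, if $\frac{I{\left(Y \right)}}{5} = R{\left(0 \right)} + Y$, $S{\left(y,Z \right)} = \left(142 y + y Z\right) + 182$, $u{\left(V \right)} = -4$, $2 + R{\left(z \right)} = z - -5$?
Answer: $\frac{14265}{17656} \approx 0.80794$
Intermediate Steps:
$R{\left(z \right)} = 3 + z$ ($R{\left(z \right)} = -2 + \left(z - -5\right) = -2 + \left(z + 5\right) = -2 + \left(5 + z\right) = 3 + z$)
$S{\left(y,Z \right)} = 182 + 142 y + Z y$ ($S{\left(y,Z \right)} = \left(142 y + Z y\right) + 182 = 182 + 142 y + Z y$)
$I{\left(Y \right)} = 15 + 5 Y$ ($I{\left(Y \right)} = 5 \left(\left(3 + 0\right) + Y\right) = 5 \left(3 + Y\right) = 15 + 5 Y$)
$\frac{I{\left(u{\left(14 \right)} \right)} + 14270}{S{\left(-108,92 \right)} + 42746} = \frac{\left(15 + 5 \left(-4\right)\right) + 14270}{\left(182 + 142 \left(-108\right) + 92 \left(-108\right)\right) + 42746} = \frac{\left(15 - 20\right) + 14270}{\left(182 - 15336 - 9936\right) + 42746} = \frac{-5 + 14270}{-25090 + 42746} = \frac{14265}{17656}$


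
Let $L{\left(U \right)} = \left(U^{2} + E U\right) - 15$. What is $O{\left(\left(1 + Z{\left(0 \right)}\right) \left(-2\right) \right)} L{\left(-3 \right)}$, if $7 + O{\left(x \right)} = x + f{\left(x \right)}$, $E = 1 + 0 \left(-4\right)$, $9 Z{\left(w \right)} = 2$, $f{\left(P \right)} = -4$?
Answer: $121$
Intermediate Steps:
$Z{\left(w \right)} = \frac{2}{9}$ ($Z{\left(w \right)} = \frac{1}{9} \cdot 2 = \frac{2}{9}$)
$E = 1$ ($E = 1 + 0 = 1$)
$L{\left(U \right)} = -15 + U + U^{2}$ ($L{\left(U \right)} = \left(U^{2} + 1 U\right) - 15 = \left(U^{2} + U\right) - 15 = \left(U + U^{2}\right) - 15 = -15 + U + U^{2}$)
$O{\left(x \right)} = -11 + x$ ($O{\left(x \right)} = -7 + \left(x - 4\right) = -7 + \left(-4 + x\right) = -11 + x$)
$O{\left(\left(1 + Z{\left(0 \right)}\right) \left(-2\right) \right)} L{\left(-3 \right)} = \left(-11 + \left(1 + \frac{2}{9}\right) \left(-2\right)\right) \left(-15 - 3 + \left(-3\right)^{2}\right) = \left(-11 + \frac{11}{9} \left(-2\right)\right) \left(-15 - 3 + 9\right) = \left(-11 - \frac{22}{9}\right) \left(-9\right) = \left(- \frac{121}{9}\right) \left(-9\right) = 121$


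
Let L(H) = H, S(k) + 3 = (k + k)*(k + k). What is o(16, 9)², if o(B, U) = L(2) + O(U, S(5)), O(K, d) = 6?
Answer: 64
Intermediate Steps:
S(k) = -3 + 4*k² (S(k) = -3 + (k + k)*(k + k) = -3 + (2*k)*(2*k) = -3 + 4*k²)
o(B, U) = 8 (o(B, U) = 2 + 6 = 8)
o(16, 9)² = 8² = 64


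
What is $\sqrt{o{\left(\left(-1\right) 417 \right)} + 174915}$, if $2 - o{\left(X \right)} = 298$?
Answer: $\sqrt{174619} \approx 417.87$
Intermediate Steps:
$o{\left(X \right)} = -296$ ($o{\left(X \right)} = 2 - 298 = -296$)
$\sqrt{o{\left(\left(-1\right) 417 \right)} + 174915} = \sqrt{-296 + 174915} = \sqrt{174619}$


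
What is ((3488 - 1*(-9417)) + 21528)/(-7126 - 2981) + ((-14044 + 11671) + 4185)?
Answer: 18279451/10107 ≈ 1808.6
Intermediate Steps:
((3488 - 1*(-9417)) + 21528)/(-7126 - 2981) + ((-14044 + 11671) + 4185) = ((3488 + 9417) + 21528)/(-10107) + (-2373 + 4185) = (12905 + 21528)*(-1/10107) + 1812 = 34433*(-1/10107) + 1812 = -34433/10107 + 1812 = 18279451/10107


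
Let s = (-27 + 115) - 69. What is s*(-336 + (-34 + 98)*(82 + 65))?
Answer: 172368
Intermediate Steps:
s = 19 (s = 88 - 69 = 19)
s*(-336 + (-34 + 98)*(82 + 65)) = 19*(-336 + (-34 + 98)*(82 + 65)) = 19*(-336 + 64*147) = 19*(-336 + 9408) = 19*9072 = 172368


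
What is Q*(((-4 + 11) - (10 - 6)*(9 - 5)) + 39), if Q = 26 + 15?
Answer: 1230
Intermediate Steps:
Q = 41
Q*(((-4 + 11) - (10 - 6)*(9 - 5)) + 39) = 41*(((-4 + 11) - (10 - 6)*(9 - 5)) + 39) = 41*((7 - 4*4) + 39) = 41*((7 - 1*16) + 39) = 41*((7 - 16) + 39) = 41*(-9 + 39) = 41*30 = 1230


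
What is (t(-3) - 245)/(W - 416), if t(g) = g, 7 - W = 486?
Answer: 248/895 ≈ 0.27709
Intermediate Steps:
W = -479 (W = 7 - 1*486 = 7 - 486 = -479)
(t(-3) - 245)/(W - 416) = (-3 - 245)/(-479 - 416) = -248/(-895) = -248*(-1/895) = 248/895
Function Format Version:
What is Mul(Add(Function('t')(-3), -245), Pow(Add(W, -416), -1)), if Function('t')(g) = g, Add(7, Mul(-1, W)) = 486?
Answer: Rational(248, 895) ≈ 0.27709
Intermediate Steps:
W = -479 (W = Add(7, Mul(-1, 486)) = Add(7, -486) = -479)
Mul(Add(Function('t')(-3), -245), Pow(Add(W, -416), -1)) = Mul(Add(-3, -245), Pow(Add(-479, -416), -1)) = Mul(-248, Pow(-895, -1)) = Mul(-248, Rational(-1, 895)) = Rational(248, 895)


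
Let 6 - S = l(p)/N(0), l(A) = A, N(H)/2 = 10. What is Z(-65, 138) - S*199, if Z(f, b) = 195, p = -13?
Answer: -22567/20 ≈ -1128.3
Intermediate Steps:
N(H) = 20 (N(H) = 2*10 = 20)
S = 133/20 (S = 6 - (-13)/20 = 6 - 1*(-13/20) = 6 + 13/20 = 133/20 ≈ 6.6500)
Z(-65, 138) - S*199 = 195 - 133*199/20 = 195 - 1*26467/20 = 195 - 26467/20 = -22567/20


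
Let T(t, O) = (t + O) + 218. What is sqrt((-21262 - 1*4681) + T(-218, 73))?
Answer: I*sqrt(25870) ≈ 160.84*I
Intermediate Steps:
T(t, O) = 218 + O + t (T(t, O) = (O + t) + 218 = 218 + O + t)
sqrt((-21262 - 1*4681) + T(-218, 73)) = sqrt((-21262 - 1*4681) + (218 + 73 - 218)) = sqrt((-21262 - 4681) + 73) = sqrt(-25943 + 73) = sqrt(-25870) = I*sqrt(25870)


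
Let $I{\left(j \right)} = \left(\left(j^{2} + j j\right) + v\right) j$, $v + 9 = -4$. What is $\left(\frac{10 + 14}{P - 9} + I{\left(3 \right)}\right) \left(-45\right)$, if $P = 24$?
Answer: $-747$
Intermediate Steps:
$v = -13$ ($v = -9 - 4 = -13$)
$I{\left(j \right)} = j \left(-13 + 2 j^{2}\right)$ ($I{\left(j \right)} = \left(\left(j^{2} + j j\right) - 13\right) j = \left(\left(j^{2} + j^{2}\right) - 13\right) j = \left(2 j^{2} - 13\right) j = \left(-13 + 2 j^{2}\right) j = j \left(-13 + 2 j^{2}\right)$)
$\left(\frac{10 + 14}{P - 9} + I{\left(3 \right)}\right) \left(-45\right) = \left(\frac{10 + 14}{24 - 9} + 3 \left(-13 + 2 \cdot 3^{2}\right)\right) \left(-45\right) = \left(\frac{24}{15} + 3 \left(-13 + 2 \cdot 9\right)\right) \left(-45\right) = \left(24 \cdot \frac{1}{15} + 3 \left(-13 + 18\right)\right) \left(-45\right) = \left(\frac{8}{5} + 3 \cdot 5\right) \left(-45\right) = \left(\frac{8}{5} + 15\right) \left(-45\right) = \frac{83}{5} \left(-45\right) = -747$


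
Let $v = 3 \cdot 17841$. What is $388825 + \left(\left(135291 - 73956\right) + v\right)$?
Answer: $503683$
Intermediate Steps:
$v = 53523$
$388825 + \left(\left(135291 - 73956\right) + v\right) = 388825 + \left(\left(135291 - 73956\right) + 53523\right) = 388825 + \left(61335 + 53523\right) = 388825 + 114858 = 503683$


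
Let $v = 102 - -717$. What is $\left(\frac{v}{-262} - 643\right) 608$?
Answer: $- \frac{51462640}{131} \approx -3.9284 \cdot 10^{5}$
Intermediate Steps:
$v = 819$ ($v = 102 + 717 = 819$)
$\left(\frac{v}{-262} - 643\right) 608 = \left(\frac{819}{-262} - 643\right) 608 = \left(819 \left(- \frac{1}{262}\right) - 643\right) 608 = \left(- \frac{819}{262} - 643\right) 608 = \left(- \frac{169285}{262}\right) 608 = - \frac{51462640}{131}$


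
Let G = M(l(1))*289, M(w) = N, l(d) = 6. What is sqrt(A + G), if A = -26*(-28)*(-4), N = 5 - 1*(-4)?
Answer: I*sqrt(311) ≈ 17.635*I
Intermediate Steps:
N = 9 (N = 5 + 4 = 9)
M(w) = 9
A = -2912 (A = 728*(-4) = -2912)
G = 2601 (G = 9*289 = 2601)
sqrt(A + G) = sqrt(-2912 + 2601) = sqrt(-311) = I*sqrt(311)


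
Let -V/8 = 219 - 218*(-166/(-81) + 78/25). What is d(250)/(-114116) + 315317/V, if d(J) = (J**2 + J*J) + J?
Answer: 17755692828825/419615715368 ≈ 42.314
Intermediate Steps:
V = 14708392/2025 (V = -8*(219 - 218*(-166/(-81) + 78/25)) = -8*(219 - 218*(-166*(-1/81) + 78*(1/25))) = -8*(219 - 218*(166/81 + 78/25)) = -8*(219 - 218*10468/2025) = -8*(219 - 2282024/2025) = -8*(-1838549/2025) = 14708392/2025 ≈ 7263.4)
d(J) = J + 2*J**2 (d(J) = (J**2 + J**2) + J = 2*J**2 + J = J + 2*J**2)
d(250)/(-114116) + 315317/V = (250*(1 + 2*250))/(-114116) + 315317/(14708392/2025) = (250*(1 + 500))*(-1/114116) + 315317*(2025/14708392) = (250*501)*(-1/114116) + 638516925/14708392 = 125250*(-1/114116) + 638516925/14708392 = -62625/57058 + 638516925/14708392 = 17755692828825/419615715368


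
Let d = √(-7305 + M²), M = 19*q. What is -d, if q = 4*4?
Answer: -√85111 ≈ -291.74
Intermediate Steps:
q = 16
M = 304 (M = 19*16 = 304)
d = √85111 (d = √(-7305 + 304²) = √(-7305 + 92416) = √85111 ≈ 291.74)
-d = -√85111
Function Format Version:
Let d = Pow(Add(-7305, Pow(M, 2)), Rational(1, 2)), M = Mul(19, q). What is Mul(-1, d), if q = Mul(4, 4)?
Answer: Mul(-1, Pow(85111, Rational(1, 2))) ≈ -291.74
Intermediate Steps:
q = 16
M = 304 (M = Mul(19, 16) = 304)
d = Pow(85111, Rational(1, 2)) (d = Pow(Add(-7305, Pow(304, 2)), Rational(1, 2)) = Pow(Add(-7305, 92416), Rational(1, 2)) = Pow(85111, Rational(1, 2)) ≈ 291.74)
Mul(-1, d) = Mul(-1, Pow(85111, Rational(1, 2)))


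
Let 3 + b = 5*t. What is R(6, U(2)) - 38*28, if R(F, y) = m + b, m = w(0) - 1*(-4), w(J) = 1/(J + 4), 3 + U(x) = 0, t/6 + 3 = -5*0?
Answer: -4611/4 ≈ -1152.8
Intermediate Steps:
t = -18 (t = -18 + 6*(-5*0) = -18 + 6*0 = -18 + 0 = -18)
U(x) = -3 (U(x) = -3 + 0 = -3)
w(J) = 1/(4 + J)
m = 17/4 (m = 1/(4 + 0) - 1*(-4) = 1/4 + 4 = 17/4 ≈ 4.2500)
b = -93 (b = -3 + 5*(-18) = -3 - 90 = -93)
R(F, y) = -355/4 (R(F, y) = 17/4 - 93 = -355/4)
R(6, U(2)) - 38*28 = -355/4 - 38*28 = -355/4 - 1064 = -4611/4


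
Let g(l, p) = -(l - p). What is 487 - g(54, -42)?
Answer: 583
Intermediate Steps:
g(l, p) = p - l
487 - g(54, -42) = 487 - (-42 - 1*54) = 487 - (-42 - 54) = 487 - 1*(-96) = 487 + 96 = 583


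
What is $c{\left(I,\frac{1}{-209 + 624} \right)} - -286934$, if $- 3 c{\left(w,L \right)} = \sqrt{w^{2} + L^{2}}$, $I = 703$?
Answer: $286934 - \frac{\sqrt{85115145026}}{1245} \approx 2.867 \cdot 10^{5}$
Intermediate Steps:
$c{\left(w,L \right)} = - \frac{\sqrt{L^{2} + w^{2}}}{3}$ ($c{\left(w,L \right)} = - \frac{\sqrt{w^{2} + L^{2}}}{3} = - \frac{\sqrt{L^{2} + w^{2}}}{3}$)
$c{\left(I,\frac{1}{-209 + 624} \right)} - -286934 = - \frac{\sqrt{\left(\frac{1}{-209 + 624}\right)^{2} + 703^{2}}}{3} - -286934 = - \frac{\sqrt{\left(\frac{1}{415}\right)^{2} + 494209}}{3} + 286934 = - \frac{\sqrt{\frac{1}{172225} + 494209}}{3} + 286934 = - \frac{\sqrt{\frac{85115145026}{172225}}}{3} + 286934 = - \frac{\frac{1}{415} \sqrt{85115145026}}{3} + 286934 = - \frac{\sqrt{85115145026}}{1245} + 286934 = 286934 - \frac{\sqrt{85115145026}}{1245}$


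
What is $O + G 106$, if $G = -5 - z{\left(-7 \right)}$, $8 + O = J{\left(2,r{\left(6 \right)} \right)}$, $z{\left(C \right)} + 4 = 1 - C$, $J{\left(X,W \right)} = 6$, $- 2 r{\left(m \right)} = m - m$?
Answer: $-956$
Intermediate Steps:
$r{\left(m \right)} = 0$ ($r{\left(m \right)} = - \frac{m - m}{2} = \left(- \frac{1}{2}\right) 0 = 0$)
$z{\left(C \right)} = -3 - C$ ($z{\left(C \right)} = -4 - \left(-1 + C\right) = -3 - C$)
$O = -2$ ($O = -8 + 6 = -2$)
$G = -9$ ($G = -5 - \left(-3 - -7\right) = -5 - \left(-3 + 7\right) = -5 - 4 = -9$)
$O + G 106 = -2 - 954 = -956$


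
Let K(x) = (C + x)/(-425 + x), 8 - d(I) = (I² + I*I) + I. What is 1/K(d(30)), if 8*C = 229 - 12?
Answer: 17976/14359 ≈ 1.2519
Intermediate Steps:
C = 217/8 (C = (229 - 12)/8 = (⅛)*217 = 217/8 ≈ 27.125)
d(I) = 8 - I - 2*I² (d(I) = 8 - ((I² + I*I) + I) = 8 - ((I² + I²) + I) = 8 - (2*I² + I) = 8 - (I + 2*I²) = 8 + (-I - 2*I²) = 8 - I - 2*I²)
K(x) = (217/8 + x)/(-425 + x)
1/K(d(30)) = 1/((217/8 + (8 - 1*30 - 2*30²))/(-425 + (8 - 1*30 - 2*30²))) = 1/((217/8 + (8 - 30 - 2*900))/(-425 + (8 - 30 - 2*900))) = 1/((217/8 + (8 - 30 - 1800))/(-425 + (8 - 30 - 1800))) = 1/((217/8 - 1822)/(-425 - 1822)) = 1/(-14359/8/(-2247)) = 1/(-1/2247*(-14359/8)) = 1/(14359/17976) = 17976/14359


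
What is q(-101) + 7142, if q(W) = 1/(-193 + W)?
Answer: 2099747/294 ≈ 7142.0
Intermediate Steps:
q(-101) + 7142 = 1/(-193 - 101) + 7142 = 1/(-294) + 7142 = -1/294 + 7142 = 2099747/294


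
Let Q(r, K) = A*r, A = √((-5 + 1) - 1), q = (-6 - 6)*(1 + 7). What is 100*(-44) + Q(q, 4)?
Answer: -4400 - 96*I*√5 ≈ -4400.0 - 214.66*I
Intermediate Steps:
q = -96 (q = -12*8 = -96)
A = I*√5 (A = √(-4 - 1) = √(-5) = I*√5 ≈ 2.2361*I)
Q(r, K) = I*r*√5 (Q(r, K) = (I*√5)*r = I*r*√5)
100*(-44) + Q(q, 4) = 100*(-44) + I*(-96)*√5 = -4400 - 96*I*√5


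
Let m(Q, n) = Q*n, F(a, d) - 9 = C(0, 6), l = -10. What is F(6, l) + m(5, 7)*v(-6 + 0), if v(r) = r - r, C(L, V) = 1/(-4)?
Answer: 35/4 ≈ 8.7500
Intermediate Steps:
C(L, V) = -1/4
F(a, d) = 35/4 (F(a, d) = 9 - 1/4 = 35/4)
v(r) = 0
F(6, l) + m(5, 7)*v(-6 + 0) = 35/4 + (5*7)*0 = 35/4 + 35*0 = 35/4 + 0 = 35/4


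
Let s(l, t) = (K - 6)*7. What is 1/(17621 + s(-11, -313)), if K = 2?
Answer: 1/17593 ≈ 5.6841e-5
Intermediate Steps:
s(l, t) = -28 (s(l, t) = (2 - 6)*7 = -4*7 = -28)
1/(17621 + s(-11, -313)) = 1/(17621 - 28) = 1/17593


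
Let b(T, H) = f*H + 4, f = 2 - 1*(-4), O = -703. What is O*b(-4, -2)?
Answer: 5624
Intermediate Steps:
f = 6 (f = 2 + 4 = 6)
b(T, H) = 4 + 6*H (b(T, H) = 6*H + 4 = 4 + 6*H)
O*b(-4, -2) = -703*(4 + 6*(-2)) = -703*(4 - 12) = -703*(-8) = 5624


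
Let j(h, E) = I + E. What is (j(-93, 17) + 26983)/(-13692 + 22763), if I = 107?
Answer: 27107/9071 ≈ 2.9883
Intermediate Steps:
j(h, E) = 107 + E
(j(-93, 17) + 26983)/(-13692 + 22763) = ((107 + 17) + 26983)/(-13692 + 22763) = (124 + 26983)/9071 = 27107*(1/9071) = 27107/9071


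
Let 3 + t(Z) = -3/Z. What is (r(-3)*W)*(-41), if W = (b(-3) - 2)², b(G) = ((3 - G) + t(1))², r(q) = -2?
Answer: 328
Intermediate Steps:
t(Z) = -3 - 3/Z
b(G) = (-3 - G)² (b(G) = ((3 - G) + (-3 - 3/1))² = ((3 - G) + (-3 - 3*1))² = ((3 - G) + (-3 - 3))² = ((3 - G) - 6)² = (-3 - G)²)
W = 4 (W = ((3 - 3)² - 2)² = (0² - 2)² = (0 - 2)² = (-2)² = 4)
(r(-3)*W)*(-41) = -2*4*(-41) = -8*(-41) = 328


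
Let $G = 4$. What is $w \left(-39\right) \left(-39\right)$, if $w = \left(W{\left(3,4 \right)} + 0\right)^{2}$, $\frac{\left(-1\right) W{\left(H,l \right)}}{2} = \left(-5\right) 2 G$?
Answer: $9734400$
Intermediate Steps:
$W{\left(H,l \right)} = 80$ ($W{\left(H,l \right)} = - 2 \left(-5\right) 2 \cdot 4 = - 2 \left(\left(-10\right) 4\right) = \left(-2\right) \left(-40\right) = 80$)
$w = 6400$ ($w = \left(80 + 0\right)^{2} = 80^{2} = 6400$)
$w \left(-39\right) \left(-39\right) = 6400 \left(-39\right) \left(-39\right) = \left(-249600\right) \left(-39\right) = 9734400$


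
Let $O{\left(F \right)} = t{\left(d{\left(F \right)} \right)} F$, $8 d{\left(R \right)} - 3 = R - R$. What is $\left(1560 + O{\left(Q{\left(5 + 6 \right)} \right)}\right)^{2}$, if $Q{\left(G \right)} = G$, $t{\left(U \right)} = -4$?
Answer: $2298256$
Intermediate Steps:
$d{\left(R \right)} = \frac{3}{8}$ ($d{\left(R \right)} = \frac{3}{8} + \frac{R - R}{8} = \frac{3}{8} + \frac{1}{8} \cdot 0 = \frac{3}{8} + 0 = \frac{3}{8}$)
$O{\left(F \right)} = - 4 F$
$\left(1560 + O{\left(Q{\left(5 + 6 \right)} \right)}\right)^{2} = \left(1560 - 4 \left(5 + 6\right)\right)^{2} = \left(1560 - 44\right)^{2} = 1516^{2} = 2298256$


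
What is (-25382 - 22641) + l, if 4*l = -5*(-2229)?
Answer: -180947/4 ≈ -45237.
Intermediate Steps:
l = 11145/4 (l = (-5*(-2229))/4 = (¼)*11145 = 11145/4 ≈ 2786.3)
(-25382 - 22641) + l = (-25382 - 22641) + 11145/4 = -48023 + 11145/4 = -180947/4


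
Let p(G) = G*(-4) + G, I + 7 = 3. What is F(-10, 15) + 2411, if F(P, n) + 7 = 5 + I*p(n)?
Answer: 2589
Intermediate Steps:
I = -4 (I = -7 + 3 = -4)
p(G) = -3*G (p(G) = -4*G + G = -3*G)
F(P, n) = -2 + 12*n (F(P, n) = -7 + (5 - (-12)*n) = -7 + (5 + 12*n) = -2 + 12*n)
F(-10, 15) + 2411 = (-2 + 12*15) + 2411 = (-2 + 180) + 2411 = 178 + 2411 = 2589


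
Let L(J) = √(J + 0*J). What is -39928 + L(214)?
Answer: -39928 + √214 ≈ -39913.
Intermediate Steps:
L(J) = √J (L(J) = √(J + 0) = √J)
-39928 + L(214) = -39928 + √214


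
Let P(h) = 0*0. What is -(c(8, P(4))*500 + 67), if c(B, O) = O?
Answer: -67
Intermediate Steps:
P(h) = 0
-(c(8, P(4))*500 + 67) = -(0*500 + 67) = -(0 + 67) = -1*67 = -67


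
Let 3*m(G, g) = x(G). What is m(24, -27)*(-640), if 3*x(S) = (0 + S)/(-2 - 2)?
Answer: 1280/3 ≈ 426.67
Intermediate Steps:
x(S) = -S/12 (x(S) = ((0 + S)/(-2 - 2))/3 = (S/(-4))/3 = (S*(-¼))/3 = (-S/4)/3 = -S/12)
m(G, g) = -G/36 (m(G, g) = (-G/12)/3 = -G/36)
m(24, -27)*(-640) = -1/36*24*(-640) = -⅔*(-640) = 1280/3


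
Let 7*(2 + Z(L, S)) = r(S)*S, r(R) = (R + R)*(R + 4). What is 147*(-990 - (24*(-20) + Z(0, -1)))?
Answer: -74802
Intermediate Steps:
r(R) = 2*R*(4 + R) (r(R) = (2*R)*(4 + R) = 2*R*(4 + R))
Z(L, S) = -2 + 2*S²*(4 + S)/7 (Z(L, S) = -2 + ((2*S*(4 + S))*S)/7 = -2 + (2*S²*(4 + S))/7 = -2 + 2*S²*(4 + S)/7)
147*(-990 - (24*(-20) + Z(0, -1))) = 147*(-990 - (24*(-20) + (-2 + (2/7)*(-1)²*(4 - 1)))) = 147*(-990 - (-480 + (-2 + (2/7)*1*3))) = 147*(-990 - (-480 + (-2 + 6/7))) = 147*(-990 - (-480 - 8/7)) = 147*(-990 - 1*(-3368/7)) = 147*(-990 + 3368/7) = 147*(-3562/7) = -74802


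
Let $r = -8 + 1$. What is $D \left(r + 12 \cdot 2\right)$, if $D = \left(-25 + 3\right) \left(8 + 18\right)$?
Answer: $-9724$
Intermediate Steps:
$D = -572$ ($D = \left(-22\right) 26 = -572$)
$r = -7$
$D \left(r + 12 \cdot 2\right) = - 572 \left(-7 + 12 \cdot 2\right) = - 572 \left(-7 + 24\right) = \left(-572\right) 17 = -9724$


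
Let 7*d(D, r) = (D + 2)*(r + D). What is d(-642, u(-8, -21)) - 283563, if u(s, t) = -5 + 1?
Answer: -1571501/7 ≈ -2.2450e+5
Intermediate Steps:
u(s, t) = -4
d(D, r) = (2 + D)*(D + r)/7 (d(D, r) = ((D + 2)*(r + D))/7 = ((2 + D)*(D + r))/7 = (2 + D)*(D + r)/7)
d(-642, u(-8, -21)) - 283563 = ((1/7)*(-642)**2 + (2/7)*(-642) + (2/7)*(-4) + (1/7)*(-642)*(-4)) - 283563 = ((1/7)*412164 - 1284/7 - 8/7 + 2568/7) - 283563 = (412164/7 - 1284/7 - 8/7 + 2568/7) - 283563 = 413440/7 - 283563 = -1571501/7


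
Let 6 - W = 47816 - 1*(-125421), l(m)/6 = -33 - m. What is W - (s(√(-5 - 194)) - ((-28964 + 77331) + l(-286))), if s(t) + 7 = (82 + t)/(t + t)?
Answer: -246679/2 + 41*I*√199/199 ≈ -1.2334e+5 + 2.9064*I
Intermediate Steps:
l(m) = -198 - 6*m (l(m) = 6*(-33 - m) = -198 - 6*m)
W = -173231 (W = 6 - (47816 - 1*(-125421)) = 6 - (47816 + 125421) = 6 - 1*173237 = 6 - 173237 = -173231)
s(t) = -7 + (82 + t)/(2*t) (s(t) = -7 + (82 + t)/(t + t) = -7 + (82 + t)/((2*t)) = -7 + (82 + t)*(1/(2*t)) = -7 + (82 + t)/(2*t))
W - (s(√(-5 - 194)) - ((-28964 + 77331) + l(-286))) = -173231 - ((-13/2 + 41/(√(-5 - 194))) - ((-28964 + 77331) + (-198 - 6*(-286)))) = -173231 - ((-13/2 + 41/(√(-199))) - (48367 + (-198 + 1716))) = -173231 - ((-13/2 + 41/((I*√199))) - (48367 + 1518)) = -173231 - ((-13/2 + 41*(-I*√199/199)) - 1*49885) = -173231 - ((-13/2 - 41*I*√199/199) - 49885) = -173231 - (-99783/2 - 41*I*√199/199) = -173231 + (99783/2 + 41*I*√199/199) = -246679/2 + 41*I*√199/199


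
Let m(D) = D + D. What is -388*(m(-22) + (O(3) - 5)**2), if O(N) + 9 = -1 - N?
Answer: -108640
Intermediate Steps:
m(D) = 2*D
O(N) = -10 - N (O(N) = -9 + (-1 - N) = -10 - N)
-388*(m(-22) + (O(3) - 5)**2) = -388*(2*(-22) + ((-10 - 1*3) - 5)**2) = -388*(-44 + ((-10 - 3) - 5)**2) = -388*(-44 + (-13 - 5)**2) = -388*(-44 + (-18)**2) = -388*(-44 + 324) = -388*280 = -108640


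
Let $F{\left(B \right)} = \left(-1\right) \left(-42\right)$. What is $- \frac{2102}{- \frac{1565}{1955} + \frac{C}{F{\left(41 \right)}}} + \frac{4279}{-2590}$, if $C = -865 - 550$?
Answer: $\frac{86980651291}{1467004490} \approx 59.291$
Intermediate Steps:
$F{\left(B \right)} = 42$
$C = -1415$
$- \frac{2102}{- \frac{1565}{1955} + \frac{C}{F{\left(41 \right)}}} + \frac{4279}{-2590} = - \frac{2102}{- \frac{1565}{1955} - \frac{1415}{42}} + \frac{4279}{-2590} = - \frac{2102}{\left(-1565\right) \frac{1}{1955} - \frac{1415}{42}} + 4279 \left(- \frac{1}{2590}\right) = - \frac{2102}{- \frac{313}{391} - \frac{1415}{42}} - \frac{4279}{2590} = - \frac{2102}{- \frac{566411}{16422}} - \frac{4279}{2590} = \left(-2102\right) \left(- \frac{16422}{566411}\right) - \frac{4279}{2590} = \frac{34519044}{566411} - \frac{4279}{2590} = \frac{86980651291}{1467004490}$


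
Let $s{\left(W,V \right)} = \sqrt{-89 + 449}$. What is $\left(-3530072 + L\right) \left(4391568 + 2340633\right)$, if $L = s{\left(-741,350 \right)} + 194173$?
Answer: $-22457942583699 + 40393206 \sqrt{10} \approx -2.2458 \cdot 10^{13}$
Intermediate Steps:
$s{\left(W,V \right)} = 6 \sqrt{10}$ ($s{\left(W,V \right)} = \sqrt{360} = 6 \sqrt{10}$)
$L = 194173 + 6 \sqrt{10}$ ($L = 6 \sqrt{10} + 194173 = 194173 + 6 \sqrt{10} \approx 1.9419 \cdot 10^{5}$)
$\left(-3530072 + L\right) \left(4391568 + 2340633\right) = \left(-3530072 + \left(194173 + 6 \sqrt{10}\right)\right) \left(4391568 + 2340633\right) = \left(-3335899 + 6 \sqrt{10}\right) 6732201 = -22457942583699 + 40393206 \sqrt{10}$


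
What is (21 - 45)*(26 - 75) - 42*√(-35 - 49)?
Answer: 1176 - 84*I*√21 ≈ 1176.0 - 384.94*I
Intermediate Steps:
(21 - 45)*(26 - 75) - 42*√(-35 - 49) = -24*(-49) - 84*I*√21 = 1176 - 84*I*√21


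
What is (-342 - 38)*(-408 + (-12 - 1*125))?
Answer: 207100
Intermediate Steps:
(-342 - 38)*(-408 + (-12 - 1*125)) = -380*(-408 + (-12 - 125)) = -380*(-408 - 137) = -380*(-545) = 207100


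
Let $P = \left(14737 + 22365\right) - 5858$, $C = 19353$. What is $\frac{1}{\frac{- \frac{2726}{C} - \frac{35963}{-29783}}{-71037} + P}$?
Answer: $\frac{40945044773763}{1279286978296647691} \approx 3.2006 \cdot 10^{-5}$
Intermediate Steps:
$P = 31244$ ($P = 37102 - 5858 = 31244$)
$\frac{1}{\frac{- \frac{2726}{C} - \frac{35963}{-29783}}{-71037} + P} = \frac{1}{\frac{- \frac{2726}{19353} - \frac{35963}{-29783}}{-71037} + 31244} = \frac{1}{\left(\left(-2726\right) \frac{1}{19353} - - \frac{35963}{29783}\right) \left(- \frac{1}{71037}\right) + 31244} = \frac{1}{\left(- \frac{2726}{19353} + \frac{35963}{29783}\right) \left(- \frac{1}{71037}\right) + 31244} = \frac{1}{\frac{614803481}{576390399} \left(- \frac{1}{71037}\right) + 31244} = \frac{1}{- \frac{614803481}{40945044773763} + 31244} = \frac{1}{\frac{1279286978296647691}{40945044773763}} = \frac{40945044773763}{1279286978296647691}$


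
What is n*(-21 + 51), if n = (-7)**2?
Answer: 1470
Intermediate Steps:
n = 49
n*(-21 + 51) = 49*(-21 + 51) = 49*30 = 1470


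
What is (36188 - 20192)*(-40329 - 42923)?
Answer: -1331698992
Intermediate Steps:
(36188 - 20192)*(-40329 - 42923) = 15996*(-83252) = -1331698992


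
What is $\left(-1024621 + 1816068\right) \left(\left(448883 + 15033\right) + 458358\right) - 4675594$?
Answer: $729926314884$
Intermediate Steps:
$\left(-1024621 + 1816068\right) \left(\left(448883 + 15033\right) + 458358\right) - 4675594 = 791447 \left(463916 + 458358\right) - 4675594 = 791447 \cdot 922274 - 4675594 = 729930990478 - 4675594 = 729926314884$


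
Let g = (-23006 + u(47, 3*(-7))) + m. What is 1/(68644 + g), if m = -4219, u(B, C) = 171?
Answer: 1/41590 ≈ 2.4044e-5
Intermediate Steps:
g = -27054 (g = (-23006 + 171) - 4219 = -22835 - 4219 = -27054)
1/(68644 + g) = 1/(68644 - 27054) = 1/41590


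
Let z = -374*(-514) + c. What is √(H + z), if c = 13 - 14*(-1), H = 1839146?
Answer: √2031409 ≈ 1425.3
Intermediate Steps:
c = 27 (c = 13 + 14 = 27)
z = 192263 (z = -374*(-514) + 27 = 192236 + 27 = 192263)
√(H + z) = √(1839146 + 192263) = √2031409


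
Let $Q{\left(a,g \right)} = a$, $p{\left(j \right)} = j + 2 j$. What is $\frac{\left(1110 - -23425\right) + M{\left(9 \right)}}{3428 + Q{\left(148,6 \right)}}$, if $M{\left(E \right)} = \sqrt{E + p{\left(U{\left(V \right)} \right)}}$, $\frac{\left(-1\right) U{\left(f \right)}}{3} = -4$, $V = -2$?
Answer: $\frac{24535}{3576} + \frac{\sqrt{5}}{1192} \approx 6.8629$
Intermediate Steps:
$U{\left(f \right)} = 12$ ($U{\left(f \right)} = \left(-3\right) \left(-4\right) = 12$)
$p{\left(j \right)} = 3 j$
$M{\left(E \right)} = \sqrt{36 + E}$ ($M{\left(E \right)} = \sqrt{E + 3 \cdot 12} = \sqrt{E + 36} = \sqrt{36 + E}$)
$\frac{\left(1110 - -23425\right) + M{\left(9 \right)}}{3428 + Q{\left(148,6 \right)}} = \frac{\left(1110 - -23425\right) + \sqrt{36 + 9}}{3428 + 148} = \frac{\left(1110 + 23425\right) + \sqrt{45}}{3576} = \left(24535 + 3 \sqrt{5}\right) \frac{1}{3576} = \frac{24535}{3576} + \frac{\sqrt{5}}{1192}$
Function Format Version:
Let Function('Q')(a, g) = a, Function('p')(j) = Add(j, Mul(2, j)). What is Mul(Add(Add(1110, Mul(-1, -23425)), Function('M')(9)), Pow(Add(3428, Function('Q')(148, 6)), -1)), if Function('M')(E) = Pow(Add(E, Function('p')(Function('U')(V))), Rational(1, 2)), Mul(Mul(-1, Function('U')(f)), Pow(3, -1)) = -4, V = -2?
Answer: Add(Rational(24535, 3576), Mul(Rational(1, 1192), Pow(5, Rational(1, 2)))) ≈ 6.8629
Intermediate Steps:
Function('U')(f) = 12 (Function('U')(f) = Mul(-3, -4) = 12)
Function('p')(j) = Mul(3, j)
Function('M')(E) = Pow(Add(36, E), Rational(1, 2)) (Function('M')(E) = Pow(Add(E, Mul(3, 12)), Rational(1, 2)) = Pow(Add(E, 36), Rational(1, 2)) = Pow(Add(36, E), Rational(1, 2)))
Mul(Add(Add(1110, Mul(-1, -23425)), Function('M')(9)), Pow(Add(3428, Function('Q')(148, 6)), -1)) = Mul(Add(Add(1110, Mul(-1, -23425)), Pow(Add(36, 9), Rational(1, 2))), Pow(Add(3428, 148), -1)) = Mul(Add(Add(1110, 23425), Pow(45, Rational(1, 2))), Pow(3576, -1)) = Mul(Add(24535, Mul(3, Pow(5, Rational(1, 2)))), Rational(1, 3576)) = Add(Rational(24535, 3576), Mul(Rational(1, 1192), Pow(5, Rational(1, 2))))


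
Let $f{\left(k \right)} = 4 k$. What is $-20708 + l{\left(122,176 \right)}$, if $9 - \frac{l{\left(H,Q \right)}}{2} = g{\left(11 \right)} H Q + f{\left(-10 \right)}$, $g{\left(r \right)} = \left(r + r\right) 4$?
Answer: $-3799682$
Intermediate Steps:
$g{\left(r \right)} = 8 r$ ($g{\left(r \right)} = 2 r 4 = 8 r$)
$l{\left(H,Q \right)} = 98 - 176 H Q$ ($l{\left(H,Q \right)} = 18 - 2 \left(8 \cdot 11 H Q + 4 \left(-10\right)\right) = 18 - 2 \left(88 H Q - 40\right) = 18 - 2 \left(-40 + 88 H Q\right) = 18 - \left(-80 + 176 H Q\right) = 98 - 176 H Q$)
$-20708 + l{\left(122,176 \right)} = -20708 + \left(98 - 21472 \cdot 176\right) = -20708 + \left(98 - 3779072\right) = -20708 - 3778974 = -3799682$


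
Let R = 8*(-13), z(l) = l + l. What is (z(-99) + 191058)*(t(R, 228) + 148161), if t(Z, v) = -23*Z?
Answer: 28734545580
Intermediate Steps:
z(l) = 2*l
R = -104
(z(-99) + 191058)*(t(R, 228) + 148161) = (2*(-99) + 191058)*(-23*(-104) + 148161) = (-198 + 191058)*(2392 + 148161) = 190860*150553 = 28734545580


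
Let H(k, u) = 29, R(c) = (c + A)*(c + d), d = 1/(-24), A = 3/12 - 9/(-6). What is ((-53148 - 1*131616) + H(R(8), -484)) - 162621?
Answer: -347356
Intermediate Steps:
A = 7/4 (A = 3*(1/12) - 9*(-1/6) = 1/4 + 3/2 = 7/4 ≈ 1.7500)
d = -1/24 ≈ -0.041667
R(c) = (-1/24 + c)*(7/4 + c) (R(c) = (c + 7/4)*(c - 1/24) = (7/4 + c)*(-1/24 + c) = (-1/24 + c)*(7/4 + c))
((-53148 - 1*131616) + H(R(8), -484)) - 162621 = ((-53148 - 1*131616) + 29) - 162621 = ((-53148 - 131616) + 29) - 162621 = (-184764 + 29) - 162621 = -184735 - 162621 = -347356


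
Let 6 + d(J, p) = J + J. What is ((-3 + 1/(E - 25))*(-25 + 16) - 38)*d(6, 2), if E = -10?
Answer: -2256/35 ≈ -64.457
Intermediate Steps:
d(J, p) = -6 + 2*J (d(J, p) = -6 + (J + J) = -6 + 2*J)
((-3 + 1/(E - 25))*(-25 + 16) - 38)*d(6, 2) = ((-3 + 1/(-10 - 25))*(-25 + 16) - 38)*(-6 + 2*6) = ((-3 + 1/(-35))*(-9) - 38)*(-6 + 12) = ((-3 - 1/35)*(-9) - 38)*6 = (-106/35*(-9) - 38)*6 = (954/35 - 38)*6 = -376/35*6 = -2256/35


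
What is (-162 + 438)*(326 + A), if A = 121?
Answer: 123372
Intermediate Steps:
(-162 + 438)*(326 + A) = (-162 + 438)*(326 + 121) = 276*447 = 123372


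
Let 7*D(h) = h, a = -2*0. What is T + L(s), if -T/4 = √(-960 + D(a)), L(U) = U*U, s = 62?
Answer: 3844 - 32*I*√15 ≈ 3844.0 - 123.94*I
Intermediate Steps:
L(U) = U²
a = 0
D(h) = h/7
T = -32*I*√15 (T = -4*√(-960 + (⅐)*0) = -4*√(-960 + 0) = -32*I*√15 ≈ -123.94*I)
T + L(s) = -32*I*√15 + 62² = -32*I*√15 + 3844 = 3844 - 32*I*√15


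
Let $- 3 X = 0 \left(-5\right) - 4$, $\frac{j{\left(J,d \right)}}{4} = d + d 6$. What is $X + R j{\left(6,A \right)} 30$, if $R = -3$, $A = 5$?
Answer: $- \frac{37796}{3} \approx -12599.0$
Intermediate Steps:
$j{\left(J,d \right)} = 28 d$ ($j{\left(J,d \right)} = 4 \left(d + d 6\right) = 4 \left(d + 6 d\right) = 4 \cdot 7 d = 28 d$)
$X = \frac{4}{3}$ ($X = - \frac{0 \left(-5\right) - 4}{3} = - \frac{0 - 4}{3} = \left(- \frac{1}{3}\right) \left(-4\right) = \frac{4}{3} \approx 1.3333$)
$X + R j{\left(6,A \right)} 30 = \frac{4}{3} + - 3 \cdot 28 \cdot 5 \cdot 30 = \frac{4}{3} + \left(-3\right) 140 \cdot 30 = \frac{4}{3} - 12600 = - \frac{37796}{3}$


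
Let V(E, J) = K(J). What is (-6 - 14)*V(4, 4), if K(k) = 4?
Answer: -80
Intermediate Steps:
V(E, J) = 4
(-6 - 14)*V(4, 4) = (-6 - 14)*4 = -20*4 = -80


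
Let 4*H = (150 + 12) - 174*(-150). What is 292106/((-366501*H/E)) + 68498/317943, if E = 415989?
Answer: -2849581211170618/56670685879779 ≈ -50.283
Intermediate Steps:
H = 13131/2 (H = ((150 + 12) - 174*(-150))/4 = (162 + 26100)/4 = (¼)*26262 = 13131/2 ≈ 6565.5)
292106/((-366501*H/E)) + 68498/317943 = 292106/((-366501/(415989/(13131/2)))) + 68498/317943 = 292106/((-366501/(415989*(2/13131)))) + 68498*(1/317943) = 292106/((-366501/92442/1459)) + 68498/317943 = 292106/((-366501*1459/92442)) + 68498/317943 = 292106/(-178241653/30814) + 68498/317943 = 292106*(-30814/178241653) + 68498/317943 = -9000954284/178241653 + 68498/317943 = -2849581211170618/56670685879779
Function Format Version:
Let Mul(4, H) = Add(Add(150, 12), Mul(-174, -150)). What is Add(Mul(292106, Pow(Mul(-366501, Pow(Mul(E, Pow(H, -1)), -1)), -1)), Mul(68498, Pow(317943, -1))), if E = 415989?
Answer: Rational(-2849581211170618, 56670685879779) ≈ -50.283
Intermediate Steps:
H = Rational(13131, 2) (H = Mul(Rational(1, 4), Add(Add(150, 12), Mul(-174, -150))) = Mul(Rational(1, 4), Add(162, 26100)) = Mul(Rational(1, 4), 26262) = Rational(13131, 2) ≈ 6565.5)
Add(Mul(292106, Pow(Mul(-366501, Pow(Mul(E, Pow(H, -1)), -1)), -1)), Mul(68498, Pow(317943, -1))) = Add(Mul(292106, Pow(Mul(-366501, Pow(Mul(415989, Pow(Rational(13131, 2), -1)), -1)), -1)), Mul(68498, Pow(317943, -1))) = Add(Mul(292106, Pow(Mul(-366501, Pow(Mul(415989, Rational(2, 13131)), -1)), -1)), Mul(68498, Rational(1, 317943))) = Add(Mul(292106, Pow(Mul(-366501, Pow(Rational(92442, 1459), -1)), -1)), Rational(68498, 317943)) = Add(Mul(292106, Pow(Mul(-366501, Rational(1459, 92442)), -1)), Rational(68498, 317943)) = Add(Mul(292106, Pow(Rational(-178241653, 30814), -1)), Rational(68498, 317943)) = Add(Mul(292106, Rational(-30814, 178241653)), Rational(68498, 317943)) = Add(Rational(-9000954284, 178241653), Rational(68498, 317943)) = Rational(-2849581211170618, 56670685879779)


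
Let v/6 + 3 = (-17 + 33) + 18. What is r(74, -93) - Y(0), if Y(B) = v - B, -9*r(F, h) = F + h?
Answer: -1655/9 ≈ -183.89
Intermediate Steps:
v = 186 (v = -18 + 6*((-17 + 33) + 18) = -18 + 6*(16 + 18) = -18 + 6*34 = -18 + 204 = 186)
r(F, h) = -F/9 - h/9 (r(F, h) = -(F + h)/9 = -F/9 - h/9)
Y(B) = 186 - B
r(74, -93) - Y(0) = (-1/9*74 - 1/9*(-93)) - (186 - 1*0) = (-74/9 + 31/3) - (186 + 0) = 19/9 - 1*186 = 19/9 - 186 = -1655/9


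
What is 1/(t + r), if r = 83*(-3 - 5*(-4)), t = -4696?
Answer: -1/3285 ≈ -0.00030441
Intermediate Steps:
r = 1411 (r = 83*(-3 + 20) = 83*17 = 1411)
1/(t + r) = 1/(-4696 + 1411) = 1/(-3285) = -1/3285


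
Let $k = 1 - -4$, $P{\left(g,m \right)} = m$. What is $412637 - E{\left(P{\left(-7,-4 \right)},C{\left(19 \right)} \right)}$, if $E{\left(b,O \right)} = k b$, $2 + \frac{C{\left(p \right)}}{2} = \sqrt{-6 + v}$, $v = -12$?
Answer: $412657$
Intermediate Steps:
$C{\left(p \right)} = -4 + 6 i \sqrt{2}$ ($C{\left(p \right)} = -4 + 2 \sqrt{-6 - 12} = -4 + 2 \sqrt{-18} = -4 + 2 \cdot 3 i \sqrt{2} = -4 + 6 i \sqrt{2}$)
$k = 5$ ($k = 1 + 4 = 5$)
$E{\left(b,O \right)} = 5 b$
$412637 - E{\left(P{\left(-7,-4 \right)},C{\left(19 \right)} \right)} = 412637 - 5 \left(-4\right) = 412637 - -20 = 412637 + 20 = 412657$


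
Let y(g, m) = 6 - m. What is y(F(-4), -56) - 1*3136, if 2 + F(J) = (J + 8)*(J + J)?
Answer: -3074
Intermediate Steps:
F(J) = -2 + 2*J*(8 + J) (F(J) = -2 + (J + 8)*(J + J) = -2 + (8 + J)*(2*J) = -2 + 2*J*(8 + J))
y(F(-4), -56) - 1*3136 = (6 - 1*(-56)) - 1*3136 = (6 + 56) - 3136 = 62 - 3136 = -3074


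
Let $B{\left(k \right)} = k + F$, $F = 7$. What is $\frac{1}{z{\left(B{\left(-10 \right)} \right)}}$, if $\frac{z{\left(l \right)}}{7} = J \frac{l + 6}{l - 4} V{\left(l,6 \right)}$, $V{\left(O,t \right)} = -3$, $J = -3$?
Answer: $- \frac{1}{27} \approx -0.037037$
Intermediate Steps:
$B{\left(k \right)} = 7 + k$ ($B{\left(k \right)} = k + 7 = 7 + k$)
$z{\left(l \right)} = \frac{63 \left(6 + l\right)}{-4 + l}$ ($z{\left(l \right)} = 7 - 3 \frac{l + 6}{l - 4} \left(-3\right) = 7 - 3 \frac{6 + l}{-4 + l} \left(-3\right) = 7 - \frac{3 \left(6 + l\right)}{-4 + l} \left(-3\right) = 7 \frac{9 \left(6 + l\right)}{-4 + l} = \frac{63 \left(6 + l\right)}{-4 + l}$)
$\frac{1}{z{\left(B{\left(-10 \right)} \right)}} = \frac{1}{63 \frac{1}{-4 + \left(7 - 10\right)} \left(6 + \left(7 - 10\right)\right)} = \frac{1}{63 \frac{1}{-4 - 3} \left(6 - 3\right)} = \frac{1}{63 \frac{1}{-7} \cdot 3} = \frac{1}{63 \left(- \frac{1}{7}\right) 3} = \frac{1}{-27} = - \frac{1}{27}$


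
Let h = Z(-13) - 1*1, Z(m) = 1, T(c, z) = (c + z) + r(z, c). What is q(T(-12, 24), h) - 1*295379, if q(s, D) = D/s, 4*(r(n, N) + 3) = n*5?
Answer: -295379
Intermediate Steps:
r(n, N) = -3 + 5*n/4 (r(n, N) = -3 + (n*5)/4 = -3 + (5*n)/4 = -3 + 5*n/4)
T(c, z) = -3 + c + 9*z/4 (T(c, z) = (c + z) + (-3 + 5*z/4) = -3 + c + 9*z/4)
h = 0 (h = 1 - 1*1 = 1 - 1 = 0)
q(T(-12, 24), h) - 1*295379 = 0/(-3 - 12 + (9/4)*24) - 1*295379 = 0/(-3 - 12 + 54) - 295379 = 0/39 - 295379 = 0*(1/39) - 295379 = 0 - 295379 = -295379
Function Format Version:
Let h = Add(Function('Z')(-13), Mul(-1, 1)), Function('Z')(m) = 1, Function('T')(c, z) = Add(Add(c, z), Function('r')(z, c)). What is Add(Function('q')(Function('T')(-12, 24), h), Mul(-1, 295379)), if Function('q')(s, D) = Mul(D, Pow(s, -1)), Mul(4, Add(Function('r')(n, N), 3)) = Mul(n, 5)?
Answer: -295379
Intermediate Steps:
Function('r')(n, N) = Add(-3, Mul(Rational(5, 4), n)) (Function('r')(n, N) = Add(-3, Mul(Rational(1, 4), Mul(n, 5))) = Add(-3, Mul(Rational(1, 4), Mul(5, n))) = Add(-3, Mul(Rational(5, 4), n)))
Function('T')(c, z) = Add(-3, c, Mul(Rational(9, 4), z)) (Function('T')(c, z) = Add(Add(c, z), Add(-3, Mul(Rational(5, 4), z))) = Add(-3, c, Mul(Rational(9, 4), z)))
h = 0 (h = Add(1, Mul(-1, 1)) = Add(1, -1) = 0)
Add(Function('q')(Function('T')(-12, 24), h), Mul(-1, 295379)) = Add(Mul(0, Pow(Add(-3, -12, Mul(Rational(9, 4), 24)), -1)), Mul(-1, 295379)) = Add(Mul(0, Pow(Add(-3, -12, 54), -1)), -295379) = Add(Mul(0, Pow(39, -1)), -295379) = Add(Mul(0, Rational(1, 39)), -295379) = Add(0, -295379) = -295379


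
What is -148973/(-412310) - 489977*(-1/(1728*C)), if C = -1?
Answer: -100882495763/356235840 ≈ -283.19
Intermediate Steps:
-148973/(-412310) - 489977*(-1/(1728*C)) = -148973/(-412310) - 489977/(-1*(-36)*48) = -148973*(-1/412310) - 489977/(36*48) = 148973/412310 - 489977/1728 = -100882495763/356235840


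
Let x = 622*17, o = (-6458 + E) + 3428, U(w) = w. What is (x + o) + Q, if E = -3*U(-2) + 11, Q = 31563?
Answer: 39124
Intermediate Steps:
E = 17 (E = -3*(-2) + 11 = 6 + 11 = 17)
o = -3013 (o = (-6458 + 17) + 3428 = -6441 + 3428 = -3013)
x = 10574
(x + o) + Q = (10574 - 3013) + 31563 = 7561 + 31563 = 39124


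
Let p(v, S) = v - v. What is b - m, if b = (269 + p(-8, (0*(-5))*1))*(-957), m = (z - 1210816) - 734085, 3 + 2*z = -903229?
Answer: 2139084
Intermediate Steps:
z = -451616 (z = -3/2 + (½)*(-903229) = -3/2 - 903229/2 = -451616)
m = -2396517 (m = (-451616 - 1210816) - 734085 = -1662432 - 734085 = -2396517)
p(v, S) = 0
b = -257433 (b = (269 + 0)*(-957) = 269*(-957) = -257433)
b - m = -257433 - 1*(-2396517) = -257433 + 2396517 = 2139084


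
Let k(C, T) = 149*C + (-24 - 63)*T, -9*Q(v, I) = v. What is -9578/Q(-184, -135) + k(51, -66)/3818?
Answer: -3550701/7636 ≈ -465.00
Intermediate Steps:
Q(v, I) = -v/9
k(C, T) = -87*T + 149*C (k(C, T) = 149*C - 87*T = -87*T + 149*C)
-9578/Q(-184, -135) + k(51, -66)/3818 = -9578/((-⅑*(-184))) + (-87*(-66) + 149*51)/3818 = -9578/184/9 + (5742 + 7599)*(1/3818) = -9578*9/184 + 13341*(1/3818) = -43101/92 + 13341/3818 = -3550701/7636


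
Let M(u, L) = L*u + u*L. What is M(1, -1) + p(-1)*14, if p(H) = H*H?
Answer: 12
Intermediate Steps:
M(u, L) = 2*L*u (M(u, L) = L*u + L*u = 2*L*u)
p(H) = H²
M(1, -1) + p(-1)*14 = 2*(-1)*1 + (-1)²*14 = -2 + 1*14 = -2 + 14 = 12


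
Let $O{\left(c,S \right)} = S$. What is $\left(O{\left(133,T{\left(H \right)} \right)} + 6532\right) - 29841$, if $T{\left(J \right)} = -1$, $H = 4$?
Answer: $-23310$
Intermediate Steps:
$\left(O{\left(133,T{\left(H \right)} \right)} + 6532\right) - 29841 = \left(-1 + 6532\right) - 29841 = 6531 - 29841 = -23310$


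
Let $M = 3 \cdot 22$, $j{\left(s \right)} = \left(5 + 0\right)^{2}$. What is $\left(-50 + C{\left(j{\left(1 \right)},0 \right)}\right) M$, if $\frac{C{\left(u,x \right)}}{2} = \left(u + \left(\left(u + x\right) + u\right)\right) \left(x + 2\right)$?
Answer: $16500$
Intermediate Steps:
$j{\left(s \right)} = 25$ ($j{\left(s \right)} = 5^{2} = 25$)
$C{\left(u,x \right)} = 2 \left(2 + x\right) \left(x + 3 u\right)$ ($C{\left(u,x \right)} = 2 \left(u + \left(\left(u + x\right) + u\right)\right) \left(x + 2\right) = 2 \left(u + \left(x + 2 u\right)\right) \left(2 + x\right) = 2 \left(x + 3 u\right) \left(2 + x\right) = 2 \left(2 + x\right) \left(x + 3 u\right)$)
$M = 66$
$\left(-50 + C{\left(j{\left(1 \right)},0 \right)}\right) M = \left(-50 + \left(2 \cdot 0^{2} + 4 \cdot 0 + 12 \cdot 25 + 6 \cdot 25 \cdot 0\right)\right) 66 = \left(-50 + \left(2 \cdot 0 + 0 + 300 + 0\right)\right) 66 = \left(-50 + \left(0 + 0 + 300 + 0\right)\right) 66 = \left(-50 + 300\right) 66 = 250 \cdot 66 = 16500$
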